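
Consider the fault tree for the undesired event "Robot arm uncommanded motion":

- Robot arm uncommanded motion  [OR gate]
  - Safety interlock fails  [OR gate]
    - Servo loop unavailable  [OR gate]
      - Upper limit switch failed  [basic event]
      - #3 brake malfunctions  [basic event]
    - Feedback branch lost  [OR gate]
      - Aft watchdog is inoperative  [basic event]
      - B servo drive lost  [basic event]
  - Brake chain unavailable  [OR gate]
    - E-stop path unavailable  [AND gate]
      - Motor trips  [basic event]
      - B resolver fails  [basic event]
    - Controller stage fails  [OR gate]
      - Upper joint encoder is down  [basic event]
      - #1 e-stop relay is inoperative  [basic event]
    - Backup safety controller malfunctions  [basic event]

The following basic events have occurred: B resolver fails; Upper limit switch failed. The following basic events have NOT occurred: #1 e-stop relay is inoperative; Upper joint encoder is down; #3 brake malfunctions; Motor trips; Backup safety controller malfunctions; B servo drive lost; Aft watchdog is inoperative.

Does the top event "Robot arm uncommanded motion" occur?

Servo loop unavailable [OR]: Upper limit switch failed=occurs, #3 brake malfunctions=not → at least one input occurs → occurs.
Feedback branch lost [OR]: Aft watchdog is inoperative=not, B servo drive lost=not → no input occurs → does not occur.
Safety interlock fails [OR]: Servo loop unavailable=occurs, Feedback branch lost=not → at least one input occurs → occurs.
E-stop path unavailable [AND]: Motor trips=not, B resolver fails=occurs → not all inputs occur → does not occur.
Controller stage fails [OR]: Upper joint encoder is down=not, #1 e-stop relay is inoperative=not → no input occurs → does not occur.
Brake chain unavailable [OR]: E-stop path unavailable=not, Controller stage fails=not, Backup safety controller malfunctions=not → no input occurs → does not occur.
Robot arm uncommanded motion [OR]: Safety interlock fails=occurs, Brake chain unavailable=not → at least one input occurs → occurs.

Yes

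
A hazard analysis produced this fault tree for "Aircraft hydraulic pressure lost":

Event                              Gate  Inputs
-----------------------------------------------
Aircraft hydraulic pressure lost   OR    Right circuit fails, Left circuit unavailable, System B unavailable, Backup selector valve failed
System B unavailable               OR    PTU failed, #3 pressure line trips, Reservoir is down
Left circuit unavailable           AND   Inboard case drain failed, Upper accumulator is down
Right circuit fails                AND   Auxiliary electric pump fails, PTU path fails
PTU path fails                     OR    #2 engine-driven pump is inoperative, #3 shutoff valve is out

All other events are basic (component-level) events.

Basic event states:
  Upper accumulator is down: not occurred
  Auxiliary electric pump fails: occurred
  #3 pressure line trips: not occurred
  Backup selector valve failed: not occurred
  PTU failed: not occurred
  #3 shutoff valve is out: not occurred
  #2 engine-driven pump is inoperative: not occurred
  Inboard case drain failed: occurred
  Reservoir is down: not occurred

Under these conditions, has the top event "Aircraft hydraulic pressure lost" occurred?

PTU path fails [OR]: #2 engine-driven pump is inoperative=not, #3 shutoff valve is out=not → no input occurs → does not occur.
Right circuit fails [AND]: Auxiliary electric pump fails=occurs, PTU path fails=not → not all inputs occur → does not occur.
Left circuit unavailable [AND]: Inboard case drain failed=occurs, Upper accumulator is down=not → not all inputs occur → does not occur.
System B unavailable [OR]: PTU failed=not, #3 pressure line trips=not, Reservoir is down=not → no input occurs → does not occur.
Aircraft hydraulic pressure lost [OR]: Right circuit fails=not, Left circuit unavailable=not, System B unavailable=not, Backup selector valve failed=not → no input occurs → does not occur.

No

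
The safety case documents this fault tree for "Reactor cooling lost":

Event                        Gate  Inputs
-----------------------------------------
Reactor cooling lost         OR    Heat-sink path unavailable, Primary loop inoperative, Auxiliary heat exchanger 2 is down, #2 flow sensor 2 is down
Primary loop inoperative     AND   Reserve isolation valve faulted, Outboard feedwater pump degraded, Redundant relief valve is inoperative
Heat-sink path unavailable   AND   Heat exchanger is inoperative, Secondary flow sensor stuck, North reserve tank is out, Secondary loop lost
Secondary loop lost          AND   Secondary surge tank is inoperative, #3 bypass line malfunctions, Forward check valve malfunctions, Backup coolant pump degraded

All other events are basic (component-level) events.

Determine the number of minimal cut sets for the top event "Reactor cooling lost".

4

Secondary loop lost [AND]: one cut set from each child combined → 1 × 1 × 1 × 1 = 1 cut set(s).
Heat-sink path unavailable [AND]: one cut set from each child combined → 1 × 1 × 1 × 1 = 1 cut set(s).
Primary loop inoperative [AND]: one cut set from each child combined → 1 × 1 × 1 = 1 cut set(s).
Reactor cooling lost [OR]: union of children's cut sets → 4 cut set(s).
Minimal cut sets: {#3 bypass line malfunctions, Backup coolant pump degraded, Forward check valve malfunctions, Heat exchanger is inoperative, North reserve tank is out, Secondary flow sensor stuck, Secondary surge tank is inoperative}; {Outboard feedwater pump degraded, Redundant relief valve is inoperative, Reserve isolation valve faulted}; {Auxiliary heat exchanger 2 is down}; {#2 flow sensor 2 is down}.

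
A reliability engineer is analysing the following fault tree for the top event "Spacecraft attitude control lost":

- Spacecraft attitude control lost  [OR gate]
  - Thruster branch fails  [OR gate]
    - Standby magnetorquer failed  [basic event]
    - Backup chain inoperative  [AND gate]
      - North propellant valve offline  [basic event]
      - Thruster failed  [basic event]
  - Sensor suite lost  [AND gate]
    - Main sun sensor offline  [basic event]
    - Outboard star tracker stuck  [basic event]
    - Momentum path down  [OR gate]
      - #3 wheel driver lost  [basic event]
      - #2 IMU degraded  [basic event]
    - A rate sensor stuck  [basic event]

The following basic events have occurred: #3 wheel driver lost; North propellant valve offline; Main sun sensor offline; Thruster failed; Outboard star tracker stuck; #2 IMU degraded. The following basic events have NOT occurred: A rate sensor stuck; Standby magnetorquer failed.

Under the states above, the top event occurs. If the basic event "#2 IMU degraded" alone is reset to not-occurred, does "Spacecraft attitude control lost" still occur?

Yes

Counterfactual: set "#2 IMU degraded" to not occurred.
Backup chain inoperative [AND]: North propellant valve offline=occurs, Thruster failed=occurs → all inputs occur → occurs.
Thruster branch fails [OR]: Standby magnetorquer failed=not, Backup chain inoperative=occurs → at least one input occurs → occurs.
Momentum path down [OR]: #3 wheel driver lost=occurs, #2 IMU degraded=not → at least one input occurs → occurs.
Sensor suite lost [AND]: Main sun sensor offline=occurs, Outboard star tracker stuck=occurs, Momentum path down=occurs, A rate sensor stuck=not → not all inputs occur → does not occur.
Spacecraft attitude control lost [OR]: Thruster branch fails=occurs, Sensor suite lost=not → at least one input occurs → occurs.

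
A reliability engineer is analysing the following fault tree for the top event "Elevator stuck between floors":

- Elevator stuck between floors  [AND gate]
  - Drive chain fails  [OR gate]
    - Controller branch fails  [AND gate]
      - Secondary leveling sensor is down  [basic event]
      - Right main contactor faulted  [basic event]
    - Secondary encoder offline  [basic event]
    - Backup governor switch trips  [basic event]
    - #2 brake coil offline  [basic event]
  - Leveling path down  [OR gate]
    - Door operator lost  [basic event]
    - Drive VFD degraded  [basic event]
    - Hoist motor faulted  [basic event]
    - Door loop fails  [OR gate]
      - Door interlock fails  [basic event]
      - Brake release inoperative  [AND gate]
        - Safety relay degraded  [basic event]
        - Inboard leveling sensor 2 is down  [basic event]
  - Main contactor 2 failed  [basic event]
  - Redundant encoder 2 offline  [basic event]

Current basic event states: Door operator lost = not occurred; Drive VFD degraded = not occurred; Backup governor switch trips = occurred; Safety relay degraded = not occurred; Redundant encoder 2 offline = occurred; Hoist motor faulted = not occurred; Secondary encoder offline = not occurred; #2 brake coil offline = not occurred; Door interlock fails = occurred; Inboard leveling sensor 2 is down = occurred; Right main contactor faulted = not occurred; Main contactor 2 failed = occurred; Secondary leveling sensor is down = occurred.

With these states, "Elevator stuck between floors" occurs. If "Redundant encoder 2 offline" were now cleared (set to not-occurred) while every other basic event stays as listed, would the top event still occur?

No

Counterfactual: set "Redundant encoder 2 offline" to not occurred.
Controller branch fails [AND]: Secondary leveling sensor is down=occurs, Right main contactor faulted=not → not all inputs occur → does not occur.
Drive chain fails [OR]: Controller branch fails=not, Secondary encoder offline=not, Backup governor switch trips=occurs, #2 brake coil offline=not → at least one input occurs → occurs.
Brake release inoperative [AND]: Safety relay degraded=not, Inboard leveling sensor 2 is down=occurs → not all inputs occur → does not occur.
Door loop fails [OR]: Door interlock fails=occurs, Brake release inoperative=not → at least one input occurs → occurs.
Leveling path down [OR]: Door operator lost=not, Drive VFD degraded=not, Hoist motor faulted=not, Door loop fails=occurs → at least one input occurs → occurs.
Elevator stuck between floors [AND]: Drive chain fails=occurs, Leveling path down=occurs, Main contactor 2 failed=occurs, Redundant encoder 2 offline=not → not all inputs occur → does not occur.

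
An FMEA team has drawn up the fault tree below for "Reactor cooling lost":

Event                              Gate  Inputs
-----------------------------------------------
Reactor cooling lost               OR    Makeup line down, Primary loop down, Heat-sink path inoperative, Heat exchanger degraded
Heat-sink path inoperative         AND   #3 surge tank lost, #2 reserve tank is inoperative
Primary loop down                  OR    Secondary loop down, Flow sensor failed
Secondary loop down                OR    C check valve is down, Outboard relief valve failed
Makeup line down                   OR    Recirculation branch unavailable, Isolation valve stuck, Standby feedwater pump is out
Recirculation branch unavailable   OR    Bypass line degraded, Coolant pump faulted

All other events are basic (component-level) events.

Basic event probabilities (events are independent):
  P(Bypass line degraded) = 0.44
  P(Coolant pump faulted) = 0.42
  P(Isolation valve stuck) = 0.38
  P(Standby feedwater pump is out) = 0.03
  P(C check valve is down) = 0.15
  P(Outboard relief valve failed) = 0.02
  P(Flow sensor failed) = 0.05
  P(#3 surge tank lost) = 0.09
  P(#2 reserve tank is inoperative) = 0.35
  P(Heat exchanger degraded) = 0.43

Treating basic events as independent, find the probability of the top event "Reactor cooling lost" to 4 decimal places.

P(Recirculation branch unavailable) [OR] = 1 − (1−0.44) × (1−0.42) = 0.675200
P(Makeup line down) [OR] = 1 − (1−0.675200) × (1−0.38) × (1−0.03) = 0.804665
P(Secondary loop down) [OR] = 1 − (1−0.15) × (1−0.02) = 0.167000
P(Primary loop down) [OR] = 1 − (1−0.167000) × (1−0.05) = 0.208650
P(Heat-sink path inoperative) [AND] = 0.09 × 0.35 = 0.031500
P(Reactor cooling lost) [OR] = 1 − (1−0.804665) × (1−0.208650) × (1−0.031500) × (1−0.43) = 0.914666
Rounded to 4 decimal places: P(Reactor cooling lost) ≈ 0.9147.

0.9147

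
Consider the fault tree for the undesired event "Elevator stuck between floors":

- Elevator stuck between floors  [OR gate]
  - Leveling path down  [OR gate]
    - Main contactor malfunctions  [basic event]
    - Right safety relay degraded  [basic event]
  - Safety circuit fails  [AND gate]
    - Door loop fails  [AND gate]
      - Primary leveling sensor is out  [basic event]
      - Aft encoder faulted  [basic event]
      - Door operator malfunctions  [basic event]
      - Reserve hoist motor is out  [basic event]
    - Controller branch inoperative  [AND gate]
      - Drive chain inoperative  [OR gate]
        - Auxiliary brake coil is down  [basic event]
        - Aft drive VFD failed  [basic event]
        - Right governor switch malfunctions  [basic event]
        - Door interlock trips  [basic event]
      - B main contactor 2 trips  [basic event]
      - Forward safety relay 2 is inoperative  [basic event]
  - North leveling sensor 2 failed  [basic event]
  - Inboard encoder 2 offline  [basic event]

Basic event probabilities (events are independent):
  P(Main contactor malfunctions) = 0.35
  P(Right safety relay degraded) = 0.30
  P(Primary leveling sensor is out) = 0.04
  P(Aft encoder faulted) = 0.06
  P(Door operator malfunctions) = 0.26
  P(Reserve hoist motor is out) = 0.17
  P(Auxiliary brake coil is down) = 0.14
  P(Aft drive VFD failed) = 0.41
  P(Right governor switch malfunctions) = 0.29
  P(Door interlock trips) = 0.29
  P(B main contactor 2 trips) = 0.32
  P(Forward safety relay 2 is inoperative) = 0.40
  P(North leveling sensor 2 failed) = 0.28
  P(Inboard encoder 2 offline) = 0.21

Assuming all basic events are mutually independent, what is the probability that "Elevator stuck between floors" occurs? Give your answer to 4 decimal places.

0.7412

P(Leveling path down) [OR] = 1 − (1−0.35) × (1−0.30) = 0.545000
P(Door loop fails) [AND] = 0.04 × 0.06 × 0.26 × 0.17 = 0.000106
P(Drive chain inoperative) [OR] = 1 − (1−0.14) × (1−0.41) × (1−0.29) × (1−0.29) = 0.744220
P(Controller branch inoperative) [AND] = 0.744220 × 0.32 × 0.40 = 0.095260
P(Safety circuit fails) [AND] = 0.000106 × 0.095260 = 0.000010
P(Elevator stuck between floors) [OR] = 1 − (1−0.545000) × (1−0.000010) × (1−0.28) × (1−0.21) = 0.741199
Rounded to 4 decimal places: P(Elevator stuck between floors) ≈ 0.7412.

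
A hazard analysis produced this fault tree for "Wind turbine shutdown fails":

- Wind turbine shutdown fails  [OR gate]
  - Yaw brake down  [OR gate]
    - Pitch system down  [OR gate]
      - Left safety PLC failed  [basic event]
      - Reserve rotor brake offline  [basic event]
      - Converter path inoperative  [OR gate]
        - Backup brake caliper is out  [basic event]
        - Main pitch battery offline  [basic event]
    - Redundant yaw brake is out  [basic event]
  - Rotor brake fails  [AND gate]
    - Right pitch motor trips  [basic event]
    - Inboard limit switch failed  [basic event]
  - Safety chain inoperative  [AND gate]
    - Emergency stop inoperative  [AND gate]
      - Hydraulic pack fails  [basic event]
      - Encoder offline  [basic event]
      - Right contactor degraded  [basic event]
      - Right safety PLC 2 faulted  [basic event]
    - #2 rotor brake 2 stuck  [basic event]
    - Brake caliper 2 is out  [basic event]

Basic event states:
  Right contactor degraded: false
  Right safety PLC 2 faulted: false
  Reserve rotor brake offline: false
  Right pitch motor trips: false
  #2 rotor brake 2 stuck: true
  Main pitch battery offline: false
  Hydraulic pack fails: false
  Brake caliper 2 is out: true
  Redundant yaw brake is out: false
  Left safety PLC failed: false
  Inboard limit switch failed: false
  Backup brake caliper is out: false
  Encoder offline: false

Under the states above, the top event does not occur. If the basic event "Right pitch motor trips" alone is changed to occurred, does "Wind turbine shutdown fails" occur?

No

Counterfactual: set "Right pitch motor trips" to occurred.
Converter path inoperative [OR]: Backup brake caliper is out=not, Main pitch battery offline=not → no input occurs → does not occur.
Pitch system down [OR]: Left safety PLC failed=not, Reserve rotor brake offline=not, Converter path inoperative=not → no input occurs → does not occur.
Yaw brake down [OR]: Pitch system down=not, Redundant yaw brake is out=not → no input occurs → does not occur.
Rotor brake fails [AND]: Right pitch motor trips=occurs, Inboard limit switch failed=not → not all inputs occur → does not occur.
Emergency stop inoperative [AND]: Hydraulic pack fails=not, Encoder offline=not, Right contactor degraded=not, Right safety PLC 2 faulted=not → not all inputs occur → does not occur.
Safety chain inoperative [AND]: Emergency stop inoperative=not, #2 rotor brake 2 stuck=occurs, Brake caliper 2 is out=occurs → not all inputs occur → does not occur.
Wind turbine shutdown fails [OR]: Yaw brake down=not, Rotor brake fails=not, Safety chain inoperative=not → no input occurs → does not occur.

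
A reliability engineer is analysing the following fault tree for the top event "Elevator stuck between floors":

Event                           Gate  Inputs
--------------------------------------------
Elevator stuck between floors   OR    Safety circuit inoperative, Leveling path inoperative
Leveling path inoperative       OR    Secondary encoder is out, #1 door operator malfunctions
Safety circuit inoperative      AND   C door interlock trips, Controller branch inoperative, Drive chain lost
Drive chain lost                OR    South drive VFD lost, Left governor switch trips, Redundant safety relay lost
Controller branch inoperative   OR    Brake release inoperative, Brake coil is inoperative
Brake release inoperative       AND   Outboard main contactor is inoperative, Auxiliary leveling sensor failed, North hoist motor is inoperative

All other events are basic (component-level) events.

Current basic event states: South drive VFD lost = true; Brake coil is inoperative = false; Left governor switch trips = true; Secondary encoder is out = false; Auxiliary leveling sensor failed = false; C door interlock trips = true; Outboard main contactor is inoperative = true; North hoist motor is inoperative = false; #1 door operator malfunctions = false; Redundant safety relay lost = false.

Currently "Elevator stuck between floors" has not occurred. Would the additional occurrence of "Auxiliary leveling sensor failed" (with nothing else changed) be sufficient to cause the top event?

No

Counterfactual: set "Auxiliary leveling sensor failed" to occurred.
Brake release inoperative [AND]: Outboard main contactor is inoperative=occurs, Auxiliary leveling sensor failed=occurs, North hoist motor is inoperative=not → not all inputs occur → does not occur.
Controller branch inoperative [OR]: Brake release inoperative=not, Brake coil is inoperative=not → no input occurs → does not occur.
Drive chain lost [OR]: South drive VFD lost=occurs, Left governor switch trips=occurs, Redundant safety relay lost=not → at least one input occurs → occurs.
Safety circuit inoperative [AND]: C door interlock trips=occurs, Controller branch inoperative=not, Drive chain lost=occurs → not all inputs occur → does not occur.
Leveling path inoperative [OR]: Secondary encoder is out=not, #1 door operator malfunctions=not → no input occurs → does not occur.
Elevator stuck between floors [OR]: Safety circuit inoperative=not, Leveling path inoperative=not → no input occurs → does not occur.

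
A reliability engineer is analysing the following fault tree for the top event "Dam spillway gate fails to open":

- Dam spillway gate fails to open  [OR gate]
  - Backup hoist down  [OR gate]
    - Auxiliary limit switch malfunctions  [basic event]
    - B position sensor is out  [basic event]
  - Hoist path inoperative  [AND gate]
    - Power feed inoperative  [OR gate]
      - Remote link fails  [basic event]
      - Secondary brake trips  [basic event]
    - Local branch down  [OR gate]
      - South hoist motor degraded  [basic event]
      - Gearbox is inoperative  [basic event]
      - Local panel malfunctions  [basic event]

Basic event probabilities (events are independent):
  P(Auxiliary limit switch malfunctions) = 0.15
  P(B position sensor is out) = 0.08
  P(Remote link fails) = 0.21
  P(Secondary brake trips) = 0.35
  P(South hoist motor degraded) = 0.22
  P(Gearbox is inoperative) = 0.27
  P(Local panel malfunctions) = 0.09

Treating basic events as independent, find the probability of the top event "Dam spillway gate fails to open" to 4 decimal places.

P(Backup hoist down) [OR] = 1 − (1−0.15) × (1−0.08) = 0.218000
P(Power feed inoperative) [OR] = 1 − (1−0.21) × (1−0.35) = 0.486500
P(Local branch down) [OR] = 1 − (1−0.22) × (1−0.27) × (1−0.09) = 0.481846
P(Hoist path inoperative) [AND] = 0.486500 × 0.481846 = 0.234418
P(Dam spillway gate fails to open) [OR] = 1 − (1−0.218000) × (1−0.234418) = 0.401315
Rounded to 4 decimal places: P(Dam spillway gate fails to open) ≈ 0.4013.

0.4013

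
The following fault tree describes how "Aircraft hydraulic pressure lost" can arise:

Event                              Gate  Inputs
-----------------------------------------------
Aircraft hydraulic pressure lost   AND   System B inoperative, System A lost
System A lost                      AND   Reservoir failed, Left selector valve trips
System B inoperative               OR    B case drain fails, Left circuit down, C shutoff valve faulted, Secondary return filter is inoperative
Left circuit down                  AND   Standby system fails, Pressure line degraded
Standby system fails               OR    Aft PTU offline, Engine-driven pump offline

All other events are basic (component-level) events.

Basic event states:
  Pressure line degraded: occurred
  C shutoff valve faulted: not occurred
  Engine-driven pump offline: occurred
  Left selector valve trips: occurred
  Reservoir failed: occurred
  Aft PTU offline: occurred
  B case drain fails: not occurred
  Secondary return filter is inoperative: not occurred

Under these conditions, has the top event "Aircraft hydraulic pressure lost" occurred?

Yes

Standby system fails [OR]: Aft PTU offline=occurs, Engine-driven pump offline=occurs → at least one input occurs → occurs.
Left circuit down [AND]: Standby system fails=occurs, Pressure line degraded=occurs → all inputs occur → occurs.
System B inoperative [OR]: B case drain fails=not, Left circuit down=occurs, C shutoff valve faulted=not, Secondary return filter is inoperative=not → at least one input occurs → occurs.
System A lost [AND]: Reservoir failed=occurs, Left selector valve trips=occurs → all inputs occur → occurs.
Aircraft hydraulic pressure lost [AND]: System B inoperative=occurs, System A lost=occurs → all inputs occur → occurs.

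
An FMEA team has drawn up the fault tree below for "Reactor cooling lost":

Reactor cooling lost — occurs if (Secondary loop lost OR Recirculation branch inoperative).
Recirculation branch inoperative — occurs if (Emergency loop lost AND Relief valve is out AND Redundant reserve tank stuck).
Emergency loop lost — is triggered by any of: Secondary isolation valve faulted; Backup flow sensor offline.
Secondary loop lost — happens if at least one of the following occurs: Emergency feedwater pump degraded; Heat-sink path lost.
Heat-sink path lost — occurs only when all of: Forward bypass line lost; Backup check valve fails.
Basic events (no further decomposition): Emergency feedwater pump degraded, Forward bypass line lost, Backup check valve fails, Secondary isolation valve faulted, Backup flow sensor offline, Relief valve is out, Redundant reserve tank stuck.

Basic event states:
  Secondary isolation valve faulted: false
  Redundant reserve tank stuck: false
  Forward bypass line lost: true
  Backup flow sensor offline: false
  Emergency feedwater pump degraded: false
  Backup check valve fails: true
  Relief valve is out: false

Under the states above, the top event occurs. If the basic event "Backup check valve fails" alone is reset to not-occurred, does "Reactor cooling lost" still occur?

No

Counterfactual: set "Backup check valve fails" to not occurred.
Heat-sink path lost [AND]: Forward bypass line lost=occurs, Backup check valve fails=not → not all inputs occur → does not occur.
Secondary loop lost [OR]: Emergency feedwater pump degraded=not, Heat-sink path lost=not → no input occurs → does not occur.
Emergency loop lost [OR]: Secondary isolation valve faulted=not, Backup flow sensor offline=not → no input occurs → does not occur.
Recirculation branch inoperative [AND]: Emergency loop lost=not, Relief valve is out=not, Redundant reserve tank stuck=not → not all inputs occur → does not occur.
Reactor cooling lost [OR]: Secondary loop lost=not, Recirculation branch inoperative=not → no input occurs → does not occur.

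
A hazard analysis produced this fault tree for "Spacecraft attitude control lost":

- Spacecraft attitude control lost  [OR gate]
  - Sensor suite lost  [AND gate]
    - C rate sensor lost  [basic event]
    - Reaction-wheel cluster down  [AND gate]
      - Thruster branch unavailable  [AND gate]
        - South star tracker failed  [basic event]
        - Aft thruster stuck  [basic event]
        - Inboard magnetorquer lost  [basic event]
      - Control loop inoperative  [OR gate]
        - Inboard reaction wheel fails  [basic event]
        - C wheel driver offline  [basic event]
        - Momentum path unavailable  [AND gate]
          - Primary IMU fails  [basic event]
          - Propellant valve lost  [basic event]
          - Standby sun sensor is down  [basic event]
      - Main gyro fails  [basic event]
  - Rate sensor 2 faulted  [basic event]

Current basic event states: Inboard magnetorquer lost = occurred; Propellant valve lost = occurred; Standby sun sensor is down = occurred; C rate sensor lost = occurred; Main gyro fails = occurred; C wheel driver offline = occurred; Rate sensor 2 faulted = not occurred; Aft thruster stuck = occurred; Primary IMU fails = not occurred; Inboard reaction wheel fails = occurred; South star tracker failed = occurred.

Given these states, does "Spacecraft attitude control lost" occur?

Thruster branch unavailable [AND]: South star tracker failed=occurs, Aft thruster stuck=occurs, Inboard magnetorquer lost=occurs → all inputs occur → occurs.
Momentum path unavailable [AND]: Primary IMU fails=not, Propellant valve lost=occurs, Standby sun sensor is down=occurs → not all inputs occur → does not occur.
Control loop inoperative [OR]: Inboard reaction wheel fails=occurs, C wheel driver offline=occurs, Momentum path unavailable=not → at least one input occurs → occurs.
Reaction-wheel cluster down [AND]: Thruster branch unavailable=occurs, Control loop inoperative=occurs, Main gyro fails=occurs → all inputs occur → occurs.
Sensor suite lost [AND]: C rate sensor lost=occurs, Reaction-wheel cluster down=occurs → all inputs occur → occurs.
Spacecraft attitude control lost [OR]: Sensor suite lost=occurs, Rate sensor 2 faulted=not → at least one input occurs → occurs.

Yes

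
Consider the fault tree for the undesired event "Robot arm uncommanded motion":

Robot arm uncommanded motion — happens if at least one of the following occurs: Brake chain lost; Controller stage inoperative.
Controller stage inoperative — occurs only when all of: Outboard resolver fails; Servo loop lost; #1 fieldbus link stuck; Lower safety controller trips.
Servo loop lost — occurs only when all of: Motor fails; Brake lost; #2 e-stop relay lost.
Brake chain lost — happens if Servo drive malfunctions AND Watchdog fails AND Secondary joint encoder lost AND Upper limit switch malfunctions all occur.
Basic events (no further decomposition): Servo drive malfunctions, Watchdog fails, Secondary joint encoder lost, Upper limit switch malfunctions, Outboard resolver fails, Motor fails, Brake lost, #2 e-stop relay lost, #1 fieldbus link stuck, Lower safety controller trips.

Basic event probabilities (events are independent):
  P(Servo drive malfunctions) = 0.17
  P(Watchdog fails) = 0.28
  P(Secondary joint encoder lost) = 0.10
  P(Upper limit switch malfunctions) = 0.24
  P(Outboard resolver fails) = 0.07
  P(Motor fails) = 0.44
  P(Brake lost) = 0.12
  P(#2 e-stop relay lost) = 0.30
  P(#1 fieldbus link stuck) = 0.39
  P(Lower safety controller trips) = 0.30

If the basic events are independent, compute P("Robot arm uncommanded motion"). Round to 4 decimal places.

P(Brake chain lost) [AND] = 0.17 × 0.28 × 0.10 × 0.24 = 0.001142
P(Servo loop lost) [AND] = 0.44 × 0.12 × 0.30 = 0.015840
P(Controller stage inoperative) [AND] = 0.07 × 0.015840 × 0.39 × 0.30 = 0.000130
P(Robot arm uncommanded motion) [OR] = 1 − (1−0.001142) × (1−0.000130) = 0.001272
Rounded to 4 decimal places: P(Robot arm uncommanded motion) ≈ 0.0013.

0.0013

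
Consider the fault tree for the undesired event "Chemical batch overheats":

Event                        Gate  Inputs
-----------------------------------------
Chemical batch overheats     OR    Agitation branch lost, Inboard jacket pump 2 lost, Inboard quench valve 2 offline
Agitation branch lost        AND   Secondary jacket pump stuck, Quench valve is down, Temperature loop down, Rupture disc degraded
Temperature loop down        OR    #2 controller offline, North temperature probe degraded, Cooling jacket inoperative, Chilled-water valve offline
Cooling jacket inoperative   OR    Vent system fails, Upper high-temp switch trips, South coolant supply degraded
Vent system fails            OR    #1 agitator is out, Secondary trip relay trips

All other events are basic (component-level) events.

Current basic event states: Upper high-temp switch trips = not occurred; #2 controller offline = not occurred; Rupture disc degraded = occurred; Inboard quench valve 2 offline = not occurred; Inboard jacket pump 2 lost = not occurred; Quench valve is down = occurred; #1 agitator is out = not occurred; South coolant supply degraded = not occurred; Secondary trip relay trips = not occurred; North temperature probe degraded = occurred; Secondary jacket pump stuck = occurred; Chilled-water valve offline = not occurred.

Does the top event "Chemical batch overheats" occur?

Vent system fails [OR]: #1 agitator is out=not, Secondary trip relay trips=not → no input occurs → does not occur.
Cooling jacket inoperative [OR]: Vent system fails=not, Upper high-temp switch trips=not, South coolant supply degraded=not → no input occurs → does not occur.
Temperature loop down [OR]: #2 controller offline=not, North temperature probe degraded=occurs, Cooling jacket inoperative=not, Chilled-water valve offline=not → at least one input occurs → occurs.
Agitation branch lost [AND]: Secondary jacket pump stuck=occurs, Quench valve is down=occurs, Temperature loop down=occurs, Rupture disc degraded=occurs → all inputs occur → occurs.
Chemical batch overheats [OR]: Agitation branch lost=occurs, Inboard jacket pump 2 lost=not, Inboard quench valve 2 offline=not → at least one input occurs → occurs.

Yes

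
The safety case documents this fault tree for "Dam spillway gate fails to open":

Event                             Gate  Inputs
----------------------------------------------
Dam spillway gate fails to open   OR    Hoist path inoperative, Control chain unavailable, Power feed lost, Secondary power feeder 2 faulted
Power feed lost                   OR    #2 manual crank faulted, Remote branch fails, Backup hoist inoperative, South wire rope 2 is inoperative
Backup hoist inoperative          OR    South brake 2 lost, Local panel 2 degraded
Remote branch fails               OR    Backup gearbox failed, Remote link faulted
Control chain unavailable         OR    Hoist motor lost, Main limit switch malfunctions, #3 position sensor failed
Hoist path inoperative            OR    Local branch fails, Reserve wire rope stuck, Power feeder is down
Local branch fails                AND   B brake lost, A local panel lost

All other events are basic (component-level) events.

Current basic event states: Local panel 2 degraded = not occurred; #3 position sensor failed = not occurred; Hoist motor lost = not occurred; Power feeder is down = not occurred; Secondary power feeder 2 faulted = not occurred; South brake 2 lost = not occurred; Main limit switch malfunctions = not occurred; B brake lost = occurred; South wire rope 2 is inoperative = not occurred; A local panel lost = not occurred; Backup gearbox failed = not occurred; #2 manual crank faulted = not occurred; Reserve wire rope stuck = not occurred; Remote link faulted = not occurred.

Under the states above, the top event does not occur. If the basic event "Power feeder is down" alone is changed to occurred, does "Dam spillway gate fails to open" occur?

Counterfactual: set "Power feeder is down" to occurred.
Local branch fails [AND]: B brake lost=occurs, A local panel lost=not → not all inputs occur → does not occur.
Hoist path inoperative [OR]: Local branch fails=not, Reserve wire rope stuck=not, Power feeder is down=occurs → at least one input occurs → occurs.
Control chain unavailable [OR]: Hoist motor lost=not, Main limit switch malfunctions=not, #3 position sensor failed=not → no input occurs → does not occur.
Remote branch fails [OR]: Backup gearbox failed=not, Remote link faulted=not → no input occurs → does not occur.
Backup hoist inoperative [OR]: South brake 2 lost=not, Local panel 2 degraded=not → no input occurs → does not occur.
Power feed lost [OR]: #2 manual crank faulted=not, Remote branch fails=not, Backup hoist inoperative=not, South wire rope 2 is inoperative=not → no input occurs → does not occur.
Dam spillway gate fails to open [OR]: Hoist path inoperative=occurs, Control chain unavailable=not, Power feed lost=not, Secondary power feeder 2 faulted=not → at least one input occurs → occurs.

Yes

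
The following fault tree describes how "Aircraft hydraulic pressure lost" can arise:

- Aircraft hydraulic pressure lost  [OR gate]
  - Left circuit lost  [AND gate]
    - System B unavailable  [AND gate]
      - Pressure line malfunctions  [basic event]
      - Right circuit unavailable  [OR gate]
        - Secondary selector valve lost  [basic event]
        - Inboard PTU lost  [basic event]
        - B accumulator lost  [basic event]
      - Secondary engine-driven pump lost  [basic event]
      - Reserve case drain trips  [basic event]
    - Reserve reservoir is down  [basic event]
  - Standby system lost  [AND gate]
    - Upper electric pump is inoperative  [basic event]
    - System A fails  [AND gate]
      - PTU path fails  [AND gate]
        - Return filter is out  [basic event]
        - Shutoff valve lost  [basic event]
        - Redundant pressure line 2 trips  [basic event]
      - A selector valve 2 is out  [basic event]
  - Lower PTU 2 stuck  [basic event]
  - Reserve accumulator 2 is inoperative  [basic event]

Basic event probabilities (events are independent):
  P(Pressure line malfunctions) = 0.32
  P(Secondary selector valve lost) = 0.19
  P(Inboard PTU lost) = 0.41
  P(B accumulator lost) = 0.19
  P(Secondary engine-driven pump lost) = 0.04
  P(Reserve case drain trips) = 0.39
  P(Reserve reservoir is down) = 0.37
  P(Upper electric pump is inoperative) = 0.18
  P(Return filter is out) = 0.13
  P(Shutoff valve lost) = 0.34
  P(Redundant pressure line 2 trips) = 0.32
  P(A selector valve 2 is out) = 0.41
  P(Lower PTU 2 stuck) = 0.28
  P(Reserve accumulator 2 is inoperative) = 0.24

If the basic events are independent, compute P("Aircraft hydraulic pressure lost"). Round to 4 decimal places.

0.4540

P(Right circuit unavailable) [OR] = 1 − (1−0.19) × (1−0.41) × (1−0.19) = 0.612901
P(System B unavailable) [AND] = 0.32 × 0.612901 × 0.04 × 0.39 = 0.003060
P(Left circuit lost) [AND] = 0.003060 × 0.37 = 0.001132
P(PTU path fails) [AND] = 0.13 × 0.34 × 0.32 = 0.014144
P(System A fails) [AND] = 0.014144 × 0.41 = 0.005799
P(Standby system lost) [AND] = 0.18 × 0.005799 = 0.001044
P(Aircraft hydraulic pressure lost) [OR] = 1 − (1−0.001132) × (1−0.001044) × (1−0.28) × (1−0.24) = 0.453990
Rounded to 4 decimal places: P(Aircraft hydraulic pressure lost) ≈ 0.4540.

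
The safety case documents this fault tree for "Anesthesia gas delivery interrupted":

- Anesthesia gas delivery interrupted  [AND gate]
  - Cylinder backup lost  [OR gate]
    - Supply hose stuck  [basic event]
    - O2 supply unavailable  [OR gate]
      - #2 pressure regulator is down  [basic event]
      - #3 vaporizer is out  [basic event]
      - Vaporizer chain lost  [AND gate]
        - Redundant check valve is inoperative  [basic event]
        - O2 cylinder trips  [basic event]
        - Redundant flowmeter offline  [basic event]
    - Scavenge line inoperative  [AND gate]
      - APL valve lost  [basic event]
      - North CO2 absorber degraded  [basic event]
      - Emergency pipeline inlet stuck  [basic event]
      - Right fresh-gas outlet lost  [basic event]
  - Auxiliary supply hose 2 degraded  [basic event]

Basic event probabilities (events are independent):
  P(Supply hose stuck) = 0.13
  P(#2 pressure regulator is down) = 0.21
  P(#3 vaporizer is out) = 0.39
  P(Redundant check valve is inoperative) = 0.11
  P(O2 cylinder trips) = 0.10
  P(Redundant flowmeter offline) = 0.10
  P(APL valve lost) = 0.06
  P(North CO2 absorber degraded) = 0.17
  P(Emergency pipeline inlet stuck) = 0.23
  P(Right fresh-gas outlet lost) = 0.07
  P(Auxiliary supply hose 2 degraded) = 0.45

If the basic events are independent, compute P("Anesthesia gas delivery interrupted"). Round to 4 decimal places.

P(Vaporizer chain lost) [AND] = 0.11 × 0.10 × 0.10 = 0.001100
P(O2 supply unavailable) [OR] = 1 − (1−0.21) × (1−0.39) × (1−0.001100) = 0.518630
P(Scavenge line inoperative) [AND] = 0.06 × 0.17 × 0.23 × 0.07 = 0.000164
P(Cylinder backup lost) [OR] = 1 − (1−0.13) × (1−0.518630) × (1−0.000164) = 0.581277
P(Anesthesia gas delivery interrupted) [AND] = 0.581277 × 0.45 = 0.261575
Rounded to 4 decimal places: P(Anesthesia gas delivery interrupted) ≈ 0.2616.

0.2616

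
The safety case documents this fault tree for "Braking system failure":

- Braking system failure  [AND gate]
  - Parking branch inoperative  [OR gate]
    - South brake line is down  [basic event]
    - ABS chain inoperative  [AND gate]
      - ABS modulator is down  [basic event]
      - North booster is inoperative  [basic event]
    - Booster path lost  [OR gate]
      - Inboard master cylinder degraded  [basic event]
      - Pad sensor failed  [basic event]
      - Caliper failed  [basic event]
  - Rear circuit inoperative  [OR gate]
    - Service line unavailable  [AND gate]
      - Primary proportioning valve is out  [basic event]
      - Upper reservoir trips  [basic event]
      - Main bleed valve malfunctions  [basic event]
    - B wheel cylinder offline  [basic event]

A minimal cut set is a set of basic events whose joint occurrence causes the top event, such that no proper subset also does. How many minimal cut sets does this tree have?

10

ABS chain inoperative [AND]: one cut set from each child combined → 1 × 1 = 1 cut set(s).
Booster path lost [OR]: union of children's cut sets → 3 cut set(s).
Parking branch inoperative [OR]: union of children's cut sets → 5 cut set(s).
Service line unavailable [AND]: one cut set from each child combined → 1 × 1 × 1 = 1 cut set(s).
Rear circuit inoperative [OR]: union of children's cut sets → 2 cut set(s).
Braking system failure [AND]: one cut set from each child combined → 5 × 2 = 10 cut set(s).
Minimal cut sets: {Main bleed valve malfunctions, Primary proportioning valve is out, South brake line is down, Upper reservoir trips}; {B wheel cylinder offline, South brake line is down}; {ABS modulator is down, Main bleed valve malfunctions, North booster is inoperative, Primary proportioning valve is out, Upper reservoir trips}; {ABS modulator is down, B wheel cylinder offline, North booster is inoperative}; {Inboard master cylinder degraded, Main bleed valve malfunctions, Primary proportioning valve is out, Upper reservoir trips}; {B wheel cylinder offline, Inboard master cylinder degraded}; {Main bleed valve malfunctions, Pad sensor failed, Primary proportioning valve is out, Upper reservoir trips}; {B wheel cylinder offline, Pad sensor failed}; {Caliper failed, Main bleed valve malfunctions, Primary proportioning valve is out, Upper reservoir trips}; {B wheel cylinder offline, Caliper failed}.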